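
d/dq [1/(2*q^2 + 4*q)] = (-q - 1)/(q^2*(q + 2)^2)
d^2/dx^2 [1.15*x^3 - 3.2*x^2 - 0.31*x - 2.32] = 6.9*x - 6.4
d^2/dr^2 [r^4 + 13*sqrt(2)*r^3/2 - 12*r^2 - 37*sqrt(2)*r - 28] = 12*r^2 + 39*sqrt(2)*r - 24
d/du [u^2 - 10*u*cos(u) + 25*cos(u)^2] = 10*u*sin(u) + 2*u - 25*sin(2*u) - 10*cos(u)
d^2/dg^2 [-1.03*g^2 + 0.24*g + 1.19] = -2.06000000000000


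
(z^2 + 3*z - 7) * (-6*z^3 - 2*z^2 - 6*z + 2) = -6*z^5 - 20*z^4 + 30*z^3 - 2*z^2 + 48*z - 14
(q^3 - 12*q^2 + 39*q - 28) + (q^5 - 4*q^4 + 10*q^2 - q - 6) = q^5 - 4*q^4 + q^3 - 2*q^2 + 38*q - 34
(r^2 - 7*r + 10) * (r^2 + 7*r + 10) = r^4 - 29*r^2 + 100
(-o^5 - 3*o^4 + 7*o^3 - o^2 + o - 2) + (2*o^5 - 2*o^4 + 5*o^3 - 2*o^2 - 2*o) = o^5 - 5*o^4 + 12*o^3 - 3*o^2 - o - 2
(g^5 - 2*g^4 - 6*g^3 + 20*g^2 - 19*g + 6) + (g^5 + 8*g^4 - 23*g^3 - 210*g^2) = 2*g^5 + 6*g^4 - 29*g^3 - 190*g^2 - 19*g + 6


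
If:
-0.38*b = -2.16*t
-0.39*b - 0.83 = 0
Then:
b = -2.13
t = -0.37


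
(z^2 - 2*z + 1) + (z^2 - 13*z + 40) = 2*z^2 - 15*z + 41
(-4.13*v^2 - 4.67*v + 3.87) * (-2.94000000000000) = 12.1422*v^2 + 13.7298*v - 11.3778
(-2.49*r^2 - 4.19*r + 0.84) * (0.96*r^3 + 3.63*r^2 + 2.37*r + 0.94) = -2.3904*r^5 - 13.0611*r^4 - 20.3046*r^3 - 9.2217*r^2 - 1.9478*r + 0.7896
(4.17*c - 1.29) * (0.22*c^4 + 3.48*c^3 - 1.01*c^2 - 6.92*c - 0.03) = 0.9174*c^5 + 14.2278*c^4 - 8.7009*c^3 - 27.5535*c^2 + 8.8017*c + 0.0387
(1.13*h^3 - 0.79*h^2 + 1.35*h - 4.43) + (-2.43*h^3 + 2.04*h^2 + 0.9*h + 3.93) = -1.3*h^3 + 1.25*h^2 + 2.25*h - 0.5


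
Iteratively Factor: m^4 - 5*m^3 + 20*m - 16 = (m + 2)*(m^3 - 7*m^2 + 14*m - 8) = (m - 4)*(m + 2)*(m^2 - 3*m + 2) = (m - 4)*(m - 1)*(m + 2)*(m - 2)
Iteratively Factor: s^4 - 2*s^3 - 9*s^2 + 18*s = (s - 2)*(s^3 - 9*s) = (s - 2)*(s + 3)*(s^2 - 3*s) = s*(s - 2)*(s + 3)*(s - 3)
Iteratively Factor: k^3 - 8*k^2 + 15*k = (k)*(k^2 - 8*k + 15) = k*(k - 3)*(k - 5)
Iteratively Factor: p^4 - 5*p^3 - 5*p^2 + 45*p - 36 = (p - 3)*(p^3 - 2*p^2 - 11*p + 12) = (p - 3)*(p - 1)*(p^2 - p - 12) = (p - 4)*(p - 3)*(p - 1)*(p + 3)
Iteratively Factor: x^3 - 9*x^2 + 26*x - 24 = (x - 2)*(x^2 - 7*x + 12) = (x - 3)*(x - 2)*(x - 4)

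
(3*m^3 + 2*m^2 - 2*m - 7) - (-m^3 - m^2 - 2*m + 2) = 4*m^3 + 3*m^2 - 9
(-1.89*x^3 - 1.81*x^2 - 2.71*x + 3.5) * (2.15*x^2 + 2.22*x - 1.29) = -4.0635*x^5 - 8.0873*x^4 - 7.4066*x^3 + 3.8437*x^2 + 11.2659*x - 4.515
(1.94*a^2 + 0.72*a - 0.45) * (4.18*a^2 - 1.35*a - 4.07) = 8.1092*a^4 + 0.3906*a^3 - 10.7488*a^2 - 2.3229*a + 1.8315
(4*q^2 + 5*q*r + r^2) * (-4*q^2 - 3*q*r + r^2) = -16*q^4 - 32*q^3*r - 15*q^2*r^2 + 2*q*r^3 + r^4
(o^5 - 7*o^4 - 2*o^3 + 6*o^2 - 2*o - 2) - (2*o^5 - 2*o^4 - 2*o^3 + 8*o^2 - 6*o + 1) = -o^5 - 5*o^4 - 2*o^2 + 4*o - 3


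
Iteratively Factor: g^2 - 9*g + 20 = (g - 5)*(g - 4)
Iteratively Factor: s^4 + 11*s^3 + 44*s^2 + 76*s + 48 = (s + 3)*(s^3 + 8*s^2 + 20*s + 16) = (s + 2)*(s + 3)*(s^2 + 6*s + 8) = (s + 2)*(s + 3)*(s + 4)*(s + 2)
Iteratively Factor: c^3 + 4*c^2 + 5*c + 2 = (c + 1)*(c^2 + 3*c + 2) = (c + 1)*(c + 2)*(c + 1)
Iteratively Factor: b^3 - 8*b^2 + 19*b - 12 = (b - 4)*(b^2 - 4*b + 3) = (b - 4)*(b - 3)*(b - 1)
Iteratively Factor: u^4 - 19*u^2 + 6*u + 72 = (u + 2)*(u^3 - 2*u^2 - 15*u + 36) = (u + 2)*(u + 4)*(u^2 - 6*u + 9) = (u - 3)*(u + 2)*(u + 4)*(u - 3)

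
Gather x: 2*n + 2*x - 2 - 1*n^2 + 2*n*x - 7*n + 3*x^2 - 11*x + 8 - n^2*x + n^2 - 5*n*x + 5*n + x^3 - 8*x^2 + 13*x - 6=x^3 - 5*x^2 + x*(-n^2 - 3*n + 4)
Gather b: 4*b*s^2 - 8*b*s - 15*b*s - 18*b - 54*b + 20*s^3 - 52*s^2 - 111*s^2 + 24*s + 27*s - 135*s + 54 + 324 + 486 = b*(4*s^2 - 23*s - 72) + 20*s^3 - 163*s^2 - 84*s + 864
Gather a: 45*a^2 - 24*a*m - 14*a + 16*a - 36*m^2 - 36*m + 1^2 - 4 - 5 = 45*a^2 + a*(2 - 24*m) - 36*m^2 - 36*m - 8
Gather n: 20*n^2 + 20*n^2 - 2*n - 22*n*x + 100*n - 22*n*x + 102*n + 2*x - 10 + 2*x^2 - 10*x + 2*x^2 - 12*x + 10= 40*n^2 + n*(200 - 44*x) + 4*x^2 - 20*x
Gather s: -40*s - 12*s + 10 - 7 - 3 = -52*s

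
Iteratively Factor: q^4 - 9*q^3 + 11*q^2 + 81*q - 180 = (q - 4)*(q^3 - 5*q^2 - 9*q + 45) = (q - 4)*(q - 3)*(q^2 - 2*q - 15) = (q - 5)*(q - 4)*(q - 3)*(q + 3)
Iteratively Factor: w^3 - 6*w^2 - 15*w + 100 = (w + 4)*(w^2 - 10*w + 25) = (w - 5)*(w + 4)*(w - 5)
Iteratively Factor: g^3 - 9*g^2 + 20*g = (g)*(g^2 - 9*g + 20) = g*(g - 4)*(g - 5)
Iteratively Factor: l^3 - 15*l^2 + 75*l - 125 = (l - 5)*(l^2 - 10*l + 25) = (l - 5)^2*(l - 5)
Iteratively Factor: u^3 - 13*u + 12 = (u - 3)*(u^2 + 3*u - 4) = (u - 3)*(u + 4)*(u - 1)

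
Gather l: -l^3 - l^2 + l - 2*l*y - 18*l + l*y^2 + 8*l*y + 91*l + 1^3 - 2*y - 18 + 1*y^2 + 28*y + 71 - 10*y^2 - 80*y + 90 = -l^3 - l^2 + l*(y^2 + 6*y + 74) - 9*y^2 - 54*y + 144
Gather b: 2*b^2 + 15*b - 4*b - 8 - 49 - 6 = 2*b^2 + 11*b - 63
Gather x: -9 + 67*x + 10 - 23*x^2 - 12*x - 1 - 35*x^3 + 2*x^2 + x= -35*x^3 - 21*x^2 + 56*x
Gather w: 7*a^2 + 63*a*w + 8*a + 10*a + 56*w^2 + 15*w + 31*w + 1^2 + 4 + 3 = 7*a^2 + 18*a + 56*w^2 + w*(63*a + 46) + 8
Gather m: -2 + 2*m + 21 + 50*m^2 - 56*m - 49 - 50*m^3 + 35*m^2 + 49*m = -50*m^3 + 85*m^2 - 5*m - 30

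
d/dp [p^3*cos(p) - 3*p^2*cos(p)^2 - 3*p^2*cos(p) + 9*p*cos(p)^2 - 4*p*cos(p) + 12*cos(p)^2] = -p^3*sin(p) + 3*p^2*sin(2*p) + 3*sqrt(2)*p^2*sin(p + pi/4) + 4*p*sin(p) - 9*p*sin(2*p) - 6*p*cos(p) - 3*p*cos(2*p) - 3*p - 12*sin(2*p) - 4*cos(p) + 9*cos(2*p)/2 + 9/2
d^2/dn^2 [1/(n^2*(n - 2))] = 2*(n^2 + 2*n*(n - 2) + 3*(n - 2)^2)/(n^4*(n - 2)^3)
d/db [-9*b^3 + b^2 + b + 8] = -27*b^2 + 2*b + 1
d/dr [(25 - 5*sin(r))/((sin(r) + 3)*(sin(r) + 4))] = 5*(sin(r)^2 - 10*sin(r) - 47)*cos(r)/((sin(r) + 3)^2*(sin(r) + 4)^2)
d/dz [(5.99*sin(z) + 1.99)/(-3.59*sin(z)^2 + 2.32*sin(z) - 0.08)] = (21.5041*sin(z)^2 + 14.2882*sin(z) - 5.096)*cos(z)/(12.8881*sin(z)^4 - 16.6576*sin(z)^3 + 5.9568*sin(z)^2 - 0.3712*sin(z) + 0.0064)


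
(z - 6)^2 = z^2 - 12*z + 36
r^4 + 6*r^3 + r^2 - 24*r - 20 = (r - 2)*(r + 1)*(r + 2)*(r + 5)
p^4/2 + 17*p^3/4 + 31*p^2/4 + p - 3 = (p/2 + 1)*(p - 1/2)*(p + 1)*(p + 6)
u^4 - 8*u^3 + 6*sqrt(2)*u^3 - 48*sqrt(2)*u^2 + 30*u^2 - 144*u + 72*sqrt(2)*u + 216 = (u - 6)*(u - 2)*(u + 3*sqrt(2))^2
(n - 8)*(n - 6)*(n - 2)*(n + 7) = n^4 - 9*n^3 - 36*n^2 + 436*n - 672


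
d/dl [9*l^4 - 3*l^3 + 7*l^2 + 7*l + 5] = 36*l^3 - 9*l^2 + 14*l + 7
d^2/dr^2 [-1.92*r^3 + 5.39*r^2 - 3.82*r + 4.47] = 10.78 - 11.52*r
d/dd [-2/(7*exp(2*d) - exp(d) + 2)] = (28*exp(d) - 2)*exp(d)/(7*exp(2*d) - exp(d) + 2)^2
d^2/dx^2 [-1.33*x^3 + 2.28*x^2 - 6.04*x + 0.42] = 4.56 - 7.98*x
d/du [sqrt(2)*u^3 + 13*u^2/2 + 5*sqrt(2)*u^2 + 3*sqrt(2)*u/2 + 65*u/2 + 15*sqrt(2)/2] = 3*sqrt(2)*u^2 + 13*u + 10*sqrt(2)*u + 3*sqrt(2)/2 + 65/2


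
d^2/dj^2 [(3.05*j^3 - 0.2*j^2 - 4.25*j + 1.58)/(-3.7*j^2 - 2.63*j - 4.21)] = (-5.6843418860808e-14*j^4 + 165.29921*j^3 - 351.09669*j^2 - 813.81441*j - 59.658994)/(50.653*j^6 + 108.0141*j^5 + 249.68229*j^4 + 263.996507*j^3 + 284.097957*j^2 + 139.843149*j + 74.618461)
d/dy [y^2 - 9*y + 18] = 2*y - 9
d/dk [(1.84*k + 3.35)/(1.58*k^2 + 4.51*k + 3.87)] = (2.9072*k^2 + 8.2984*k - (1.84*k + 3.35)*(3.16*k + 4.51) + 7.1208)/(1.58*k^2 + 4.51*k + 3.87)^2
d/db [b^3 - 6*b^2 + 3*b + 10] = 3*b^2 - 12*b + 3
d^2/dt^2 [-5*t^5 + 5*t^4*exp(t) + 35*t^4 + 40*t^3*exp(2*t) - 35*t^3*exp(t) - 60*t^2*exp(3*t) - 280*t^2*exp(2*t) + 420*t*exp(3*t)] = 5*t^4*exp(t) + 160*t^3*exp(2*t) + 5*t^3*exp(t) - 100*t^3 - 540*t^2*exp(3*t) - 640*t^2*exp(2*t) - 150*t^2*exp(t) + 420*t^2 + 3060*t*exp(3*t) - 2000*t*exp(2*t) - 210*t*exp(t) + 2400*exp(3*t) - 560*exp(2*t)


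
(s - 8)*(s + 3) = s^2 - 5*s - 24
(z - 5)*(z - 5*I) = z^2 - 5*z - 5*I*z + 25*I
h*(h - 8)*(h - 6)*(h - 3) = h^4 - 17*h^3 + 90*h^2 - 144*h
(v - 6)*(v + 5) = v^2 - v - 30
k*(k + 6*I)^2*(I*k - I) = I*k^4 - 12*k^3 - I*k^3 + 12*k^2 - 36*I*k^2 + 36*I*k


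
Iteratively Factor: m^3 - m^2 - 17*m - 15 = (m + 1)*(m^2 - 2*m - 15) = (m + 1)*(m + 3)*(m - 5)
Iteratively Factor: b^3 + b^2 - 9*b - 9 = (b - 3)*(b^2 + 4*b + 3) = (b - 3)*(b + 3)*(b + 1)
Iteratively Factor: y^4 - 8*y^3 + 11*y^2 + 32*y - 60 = (y - 2)*(y^3 - 6*y^2 - y + 30) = (y - 2)*(y + 2)*(y^2 - 8*y + 15) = (y - 5)*(y - 2)*(y + 2)*(y - 3)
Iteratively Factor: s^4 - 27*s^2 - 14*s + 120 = (s - 2)*(s^3 + 2*s^2 - 23*s - 60) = (s - 2)*(s + 3)*(s^2 - s - 20) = (s - 5)*(s - 2)*(s + 3)*(s + 4)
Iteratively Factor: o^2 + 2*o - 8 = (o - 2)*(o + 4)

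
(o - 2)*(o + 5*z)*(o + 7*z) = o^3 + 12*o^2*z - 2*o^2 + 35*o*z^2 - 24*o*z - 70*z^2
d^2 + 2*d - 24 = (d - 4)*(d + 6)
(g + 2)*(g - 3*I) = g^2 + 2*g - 3*I*g - 6*I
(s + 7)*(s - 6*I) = s^2 + 7*s - 6*I*s - 42*I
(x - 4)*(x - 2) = x^2 - 6*x + 8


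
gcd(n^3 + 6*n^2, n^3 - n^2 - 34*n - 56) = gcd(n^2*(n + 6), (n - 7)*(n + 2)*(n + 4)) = 1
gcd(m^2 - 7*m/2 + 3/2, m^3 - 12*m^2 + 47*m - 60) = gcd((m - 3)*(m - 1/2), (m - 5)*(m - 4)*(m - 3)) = m - 3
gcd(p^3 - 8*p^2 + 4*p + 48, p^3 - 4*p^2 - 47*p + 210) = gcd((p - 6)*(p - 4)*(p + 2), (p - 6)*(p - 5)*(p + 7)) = p - 6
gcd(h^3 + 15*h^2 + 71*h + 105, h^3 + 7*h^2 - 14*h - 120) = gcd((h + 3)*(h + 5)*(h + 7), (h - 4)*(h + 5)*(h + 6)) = h + 5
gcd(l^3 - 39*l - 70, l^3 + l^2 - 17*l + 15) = l + 5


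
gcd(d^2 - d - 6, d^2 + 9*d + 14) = d + 2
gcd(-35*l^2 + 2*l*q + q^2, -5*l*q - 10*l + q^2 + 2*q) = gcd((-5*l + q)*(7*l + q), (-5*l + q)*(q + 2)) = -5*l + q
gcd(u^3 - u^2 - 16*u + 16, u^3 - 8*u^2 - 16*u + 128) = u^2 - 16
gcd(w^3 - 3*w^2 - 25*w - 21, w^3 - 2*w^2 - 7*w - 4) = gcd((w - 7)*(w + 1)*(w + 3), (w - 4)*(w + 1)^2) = w + 1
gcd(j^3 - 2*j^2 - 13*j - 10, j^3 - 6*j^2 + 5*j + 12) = j + 1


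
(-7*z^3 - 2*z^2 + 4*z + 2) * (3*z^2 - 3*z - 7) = -21*z^5 + 15*z^4 + 67*z^3 + 8*z^2 - 34*z - 14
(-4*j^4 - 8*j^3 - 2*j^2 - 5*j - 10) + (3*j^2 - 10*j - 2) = -4*j^4 - 8*j^3 + j^2 - 15*j - 12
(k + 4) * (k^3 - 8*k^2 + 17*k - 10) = k^4 - 4*k^3 - 15*k^2 + 58*k - 40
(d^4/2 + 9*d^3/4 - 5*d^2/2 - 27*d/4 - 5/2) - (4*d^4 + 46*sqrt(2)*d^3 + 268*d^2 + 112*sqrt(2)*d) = -7*d^4/2 - 46*sqrt(2)*d^3 + 9*d^3/4 - 541*d^2/2 - 112*sqrt(2)*d - 27*d/4 - 5/2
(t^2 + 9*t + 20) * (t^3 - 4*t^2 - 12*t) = t^5 + 5*t^4 - 28*t^3 - 188*t^2 - 240*t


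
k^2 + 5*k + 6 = (k + 2)*(k + 3)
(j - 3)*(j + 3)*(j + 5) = j^3 + 5*j^2 - 9*j - 45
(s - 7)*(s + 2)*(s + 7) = s^3 + 2*s^2 - 49*s - 98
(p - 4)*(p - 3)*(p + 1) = p^3 - 6*p^2 + 5*p + 12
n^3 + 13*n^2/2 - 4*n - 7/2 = (n - 1)*(n + 1/2)*(n + 7)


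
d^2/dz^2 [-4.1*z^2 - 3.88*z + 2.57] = -8.20000000000000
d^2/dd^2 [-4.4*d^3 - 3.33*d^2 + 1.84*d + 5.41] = -26.4*d - 6.66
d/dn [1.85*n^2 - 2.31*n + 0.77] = 3.7*n - 2.31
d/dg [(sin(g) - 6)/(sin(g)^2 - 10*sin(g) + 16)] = (12*sin(g) + cos(g)^2 - 45)*cos(g)/(sin(g)^2 - 10*sin(g) + 16)^2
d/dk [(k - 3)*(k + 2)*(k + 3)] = 3*k^2 + 4*k - 9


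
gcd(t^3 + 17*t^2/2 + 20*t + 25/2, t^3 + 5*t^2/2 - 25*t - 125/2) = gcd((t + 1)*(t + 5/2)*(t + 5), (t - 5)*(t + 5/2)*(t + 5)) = t^2 + 15*t/2 + 25/2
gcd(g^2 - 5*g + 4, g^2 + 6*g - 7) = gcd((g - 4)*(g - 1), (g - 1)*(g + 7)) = g - 1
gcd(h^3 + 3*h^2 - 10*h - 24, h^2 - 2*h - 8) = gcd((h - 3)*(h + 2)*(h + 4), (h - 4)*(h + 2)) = h + 2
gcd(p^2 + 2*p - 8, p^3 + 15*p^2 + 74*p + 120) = p + 4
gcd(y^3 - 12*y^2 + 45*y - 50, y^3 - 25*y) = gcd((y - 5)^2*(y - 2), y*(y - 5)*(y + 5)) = y - 5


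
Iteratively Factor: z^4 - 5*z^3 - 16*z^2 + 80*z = (z)*(z^3 - 5*z^2 - 16*z + 80) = z*(z - 5)*(z^2 - 16) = z*(z - 5)*(z + 4)*(z - 4)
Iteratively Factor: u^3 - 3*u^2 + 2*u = (u - 1)*(u^2 - 2*u) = (u - 2)*(u - 1)*(u)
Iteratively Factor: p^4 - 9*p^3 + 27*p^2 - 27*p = (p)*(p^3 - 9*p^2 + 27*p - 27) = p*(p - 3)*(p^2 - 6*p + 9) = p*(p - 3)^2*(p - 3)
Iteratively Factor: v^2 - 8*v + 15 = (v - 3)*(v - 5)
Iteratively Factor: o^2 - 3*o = (o - 3)*(o)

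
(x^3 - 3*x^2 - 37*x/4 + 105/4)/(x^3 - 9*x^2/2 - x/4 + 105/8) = 2*(x + 3)/(2*x + 3)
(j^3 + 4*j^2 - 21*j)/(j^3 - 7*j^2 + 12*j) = (j + 7)/(j - 4)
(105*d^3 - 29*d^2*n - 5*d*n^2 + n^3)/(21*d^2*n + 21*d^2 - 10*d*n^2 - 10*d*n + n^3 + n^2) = (5*d + n)/(n + 1)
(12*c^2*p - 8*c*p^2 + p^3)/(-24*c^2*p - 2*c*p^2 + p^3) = (-2*c + p)/(4*c + p)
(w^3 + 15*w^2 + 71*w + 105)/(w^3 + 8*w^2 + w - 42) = (w + 5)/(w - 2)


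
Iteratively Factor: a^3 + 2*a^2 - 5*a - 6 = (a + 1)*(a^2 + a - 6) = (a - 2)*(a + 1)*(a + 3)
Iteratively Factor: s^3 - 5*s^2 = (s)*(s^2 - 5*s) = s*(s - 5)*(s)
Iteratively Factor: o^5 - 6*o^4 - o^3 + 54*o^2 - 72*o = (o - 4)*(o^4 - 2*o^3 - 9*o^2 + 18*o) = (o - 4)*(o - 2)*(o^3 - 9*o) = o*(o - 4)*(o - 2)*(o^2 - 9) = o*(o - 4)*(o - 2)*(o + 3)*(o - 3)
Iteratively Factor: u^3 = (u)*(u^2) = u^2*(u)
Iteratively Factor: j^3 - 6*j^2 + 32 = (j + 2)*(j^2 - 8*j + 16) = (j - 4)*(j + 2)*(j - 4)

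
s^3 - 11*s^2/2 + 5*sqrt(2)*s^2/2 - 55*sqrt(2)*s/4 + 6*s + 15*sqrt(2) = (s - 4)*(s - 3/2)*(s + 5*sqrt(2)/2)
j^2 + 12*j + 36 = (j + 6)^2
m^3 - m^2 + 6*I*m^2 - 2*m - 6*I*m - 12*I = (m - 2)*(m + 1)*(m + 6*I)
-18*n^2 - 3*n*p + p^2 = (-6*n + p)*(3*n + p)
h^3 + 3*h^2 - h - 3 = (h - 1)*(h + 1)*(h + 3)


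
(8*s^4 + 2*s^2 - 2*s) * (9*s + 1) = 72*s^5 + 8*s^4 + 18*s^3 - 16*s^2 - 2*s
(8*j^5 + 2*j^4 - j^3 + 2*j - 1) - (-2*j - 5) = 8*j^5 + 2*j^4 - j^3 + 4*j + 4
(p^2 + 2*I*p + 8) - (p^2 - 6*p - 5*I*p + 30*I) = 6*p + 7*I*p + 8 - 30*I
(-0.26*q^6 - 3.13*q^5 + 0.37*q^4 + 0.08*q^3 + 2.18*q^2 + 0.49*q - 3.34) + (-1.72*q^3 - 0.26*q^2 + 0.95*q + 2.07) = -0.26*q^6 - 3.13*q^5 + 0.37*q^4 - 1.64*q^3 + 1.92*q^2 + 1.44*q - 1.27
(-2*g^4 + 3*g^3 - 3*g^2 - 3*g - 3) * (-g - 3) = 2*g^5 + 3*g^4 - 6*g^3 + 12*g^2 + 12*g + 9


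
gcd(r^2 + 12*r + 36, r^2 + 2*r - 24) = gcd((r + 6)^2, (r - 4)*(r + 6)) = r + 6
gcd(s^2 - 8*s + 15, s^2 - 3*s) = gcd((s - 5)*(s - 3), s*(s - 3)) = s - 3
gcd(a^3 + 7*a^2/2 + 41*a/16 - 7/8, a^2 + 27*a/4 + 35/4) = a + 7/4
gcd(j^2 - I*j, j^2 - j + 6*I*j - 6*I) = 1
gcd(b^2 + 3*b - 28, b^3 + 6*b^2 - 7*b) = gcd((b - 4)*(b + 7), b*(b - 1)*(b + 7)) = b + 7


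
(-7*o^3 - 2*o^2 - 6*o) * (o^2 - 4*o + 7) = -7*o^5 + 26*o^4 - 47*o^3 + 10*o^2 - 42*o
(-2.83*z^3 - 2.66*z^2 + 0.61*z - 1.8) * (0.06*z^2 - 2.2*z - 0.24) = -0.1698*z^5 + 6.0664*z^4 + 6.5678*z^3 - 0.8116*z^2 + 3.8136*z + 0.432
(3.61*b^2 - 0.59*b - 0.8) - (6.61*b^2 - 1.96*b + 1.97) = -3.0*b^2 + 1.37*b - 2.77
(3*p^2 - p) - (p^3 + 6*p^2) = -p^3 - 3*p^2 - p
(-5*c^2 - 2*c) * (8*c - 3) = -40*c^3 - c^2 + 6*c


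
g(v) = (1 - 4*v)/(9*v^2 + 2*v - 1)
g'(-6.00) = 0.01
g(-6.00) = 0.08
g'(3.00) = 0.04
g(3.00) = -0.13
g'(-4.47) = 0.03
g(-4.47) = 0.11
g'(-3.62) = 0.04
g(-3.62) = 0.14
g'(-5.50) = 0.02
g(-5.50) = 0.09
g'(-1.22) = 0.78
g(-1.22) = 0.59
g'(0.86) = 0.24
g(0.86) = -0.33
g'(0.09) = 1.20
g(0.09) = -0.86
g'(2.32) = 0.06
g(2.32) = -0.16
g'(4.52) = 0.02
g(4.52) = -0.09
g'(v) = (1 - 4*v)*(-18*v - 2)/(9*v^2 + 2*v - 1)^2 - 4/(9*v^2 + 2*v - 1) = 2*(18*v^2 - 9*v + 1)/(81*v^4 + 36*v^3 - 14*v^2 - 4*v + 1)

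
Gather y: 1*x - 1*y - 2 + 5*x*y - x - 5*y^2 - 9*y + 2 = -5*y^2 + y*(5*x - 10)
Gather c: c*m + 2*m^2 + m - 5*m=c*m + 2*m^2 - 4*m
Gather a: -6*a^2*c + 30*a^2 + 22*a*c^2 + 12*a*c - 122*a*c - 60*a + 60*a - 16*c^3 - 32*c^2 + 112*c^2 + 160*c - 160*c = a^2*(30 - 6*c) + a*(22*c^2 - 110*c) - 16*c^3 + 80*c^2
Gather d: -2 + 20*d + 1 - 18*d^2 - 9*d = -18*d^2 + 11*d - 1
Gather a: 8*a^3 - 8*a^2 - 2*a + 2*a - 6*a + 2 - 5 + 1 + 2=8*a^3 - 8*a^2 - 6*a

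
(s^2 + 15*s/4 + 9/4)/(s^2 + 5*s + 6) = (s + 3/4)/(s + 2)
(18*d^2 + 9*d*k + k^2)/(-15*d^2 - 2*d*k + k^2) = (-6*d - k)/(5*d - k)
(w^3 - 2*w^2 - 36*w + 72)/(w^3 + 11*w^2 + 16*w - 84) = (w - 6)/(w + 7)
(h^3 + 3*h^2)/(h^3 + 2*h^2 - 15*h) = h*(h + 3)/(h^2 + 2*h - 15)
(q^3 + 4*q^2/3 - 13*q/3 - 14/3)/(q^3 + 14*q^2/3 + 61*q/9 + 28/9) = 3*(q - 2)/(3*q + 4)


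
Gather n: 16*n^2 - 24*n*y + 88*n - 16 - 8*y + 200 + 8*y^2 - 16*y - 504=16*n^2 + n*(88 - 24*y) + 8*y^2 - 24*y - 320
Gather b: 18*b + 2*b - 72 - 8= 20*b - 80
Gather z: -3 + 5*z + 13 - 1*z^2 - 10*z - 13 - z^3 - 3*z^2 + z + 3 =-z^3 - 4*z^2 - 4*z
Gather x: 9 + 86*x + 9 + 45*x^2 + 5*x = 45*x^2 + 91*x + 18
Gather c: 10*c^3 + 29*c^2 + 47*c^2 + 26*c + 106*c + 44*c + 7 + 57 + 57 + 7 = 10*c^3 + 76*c^2 + 176*c + 128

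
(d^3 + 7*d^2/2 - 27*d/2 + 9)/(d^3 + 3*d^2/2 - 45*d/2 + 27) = (d - 1)/(d - 3)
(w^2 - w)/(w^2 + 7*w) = (w - 1)/(w + 7)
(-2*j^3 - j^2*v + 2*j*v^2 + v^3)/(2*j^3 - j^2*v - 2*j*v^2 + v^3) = (2*j + v)/(-2*j + v)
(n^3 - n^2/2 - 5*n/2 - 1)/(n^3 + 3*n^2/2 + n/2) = (n - 2)/n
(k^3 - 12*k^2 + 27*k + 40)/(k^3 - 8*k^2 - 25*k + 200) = (k + 1)/(k + 5)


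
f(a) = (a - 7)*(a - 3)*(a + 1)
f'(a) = (a - 7)*(a - 3) + (a - 7)*(a + 1) + (a - 3)*(a + 1) = 3*a^2 - 18*a + 11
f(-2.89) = -110.10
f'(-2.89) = 88.08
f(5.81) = -22.77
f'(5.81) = 7.69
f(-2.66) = -90.76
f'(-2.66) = 80.11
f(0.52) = 24.43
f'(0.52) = 2.45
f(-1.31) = -11.10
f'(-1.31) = 39.73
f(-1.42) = -15.63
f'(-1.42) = 42.61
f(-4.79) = -348.09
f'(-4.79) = 166.05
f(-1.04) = -1.30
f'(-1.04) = 32.96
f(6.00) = -21.00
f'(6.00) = 11.00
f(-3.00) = -120.00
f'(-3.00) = 92.00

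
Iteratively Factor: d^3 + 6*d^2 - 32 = (d + 4)*(d^2 + 2*d - 8) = (d + 4)^2*(d - 2)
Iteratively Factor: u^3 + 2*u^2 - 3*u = (u + 3)*(u^2 - u) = u*(u + 3)*(u - 1)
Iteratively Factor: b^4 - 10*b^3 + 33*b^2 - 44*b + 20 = (b - 2)*(b^3 - 8*b^2 + 17*b - 10) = (b - 2)*(b - 1)*(b^2 - 7*b + 10) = (b - 2)^2*(b - 1)*(b - 5)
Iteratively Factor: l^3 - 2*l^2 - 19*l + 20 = (l - 1)*(l^2 - l - 20) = (l - 1)*(l + 4)*(l - 5)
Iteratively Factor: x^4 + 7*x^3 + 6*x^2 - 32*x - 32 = (x + 4)*(x^3 + 3*x^2 - 6*x - 8) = (x + 1)*(x + 4)*(x^2 + 2*x - 8) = (x + 1)*(x + 4)^2*(x - 2)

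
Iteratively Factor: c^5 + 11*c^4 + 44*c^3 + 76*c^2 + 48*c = (c)*(c^4 + 11*c^3 + 44*c^2 + 76*c + 48) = c*(c + 2)*(c^3 + 9*c^2 + 26*c + 24) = c*(c + 2)^2*(c^2 + 7*c + 12) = c*(c + 2)^2*(c + 4)*(c + 3)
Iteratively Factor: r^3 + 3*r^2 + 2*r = (r + 2)*(r^2 + r) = (r + 1)*(r + 2)*(r)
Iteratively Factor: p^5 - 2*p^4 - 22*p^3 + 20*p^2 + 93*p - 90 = (p - 1)*(p^4 - p^3 - 23*p^2 - 3*p + 90) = (p - 1)*(p + 3)*(p^3 - 4*p^2 - 11*p + 30) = (p - 1)*(p + 3)^2*(p^2 - 7*p + 10) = (p - 2)*(p - 1)*(p + 3)^2*(p - 5)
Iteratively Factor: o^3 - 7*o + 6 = (o - 2)*(o^2 + 2*o - 3) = (o - 2)*(o + 3)*(o - 1)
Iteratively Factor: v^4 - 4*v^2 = (v)*(v^3 - 4*v) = v^2*(v^2 - 4) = v^2*(v + 2)*(v - 2)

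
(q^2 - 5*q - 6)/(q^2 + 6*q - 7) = (q^2 - 5*q - 6)/(q^2 + 6*q - 7)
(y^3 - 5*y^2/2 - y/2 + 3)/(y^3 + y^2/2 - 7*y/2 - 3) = (2*y - 3)/(2*y + 3)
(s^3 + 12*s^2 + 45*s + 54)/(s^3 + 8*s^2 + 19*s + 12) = (s^2 + 9*s + 18)/(s^2 + 5*s + 4)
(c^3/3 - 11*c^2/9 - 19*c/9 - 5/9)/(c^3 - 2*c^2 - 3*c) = (3*c^2 - 14*c - 5)/(9*c*(c - 3))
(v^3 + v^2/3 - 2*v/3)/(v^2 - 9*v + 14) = v*(3*v^2 + v - 2)/(3*(v^2 - 9*v + 14))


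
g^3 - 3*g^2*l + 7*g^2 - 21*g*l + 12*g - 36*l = (g + 3)*(g + 4)*(g - 3*l)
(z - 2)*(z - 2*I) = z^2 - 2*z - 2*I*z + 4*I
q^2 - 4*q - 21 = (q - 7)*(q + 3)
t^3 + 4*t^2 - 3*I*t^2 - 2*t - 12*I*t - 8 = (t + 4)*(t - 2*I)*(t - I)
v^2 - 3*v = v*(v - 3)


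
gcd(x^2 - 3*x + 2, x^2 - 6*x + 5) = x - 1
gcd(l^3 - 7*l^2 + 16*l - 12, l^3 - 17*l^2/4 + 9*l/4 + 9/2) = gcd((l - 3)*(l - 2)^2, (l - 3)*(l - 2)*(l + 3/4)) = l^2 - 5*l + 6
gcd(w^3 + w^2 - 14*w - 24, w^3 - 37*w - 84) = w + 3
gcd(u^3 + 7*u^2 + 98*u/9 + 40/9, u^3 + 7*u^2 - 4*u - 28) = 1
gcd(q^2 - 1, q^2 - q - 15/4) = 1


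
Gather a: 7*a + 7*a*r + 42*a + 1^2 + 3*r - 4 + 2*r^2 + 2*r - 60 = a*(7*r + 49) + 2*r^2 + 5*r - 63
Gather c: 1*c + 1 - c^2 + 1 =-c^2 + c + 2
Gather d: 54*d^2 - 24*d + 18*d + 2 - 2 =54*d^2 - 6*d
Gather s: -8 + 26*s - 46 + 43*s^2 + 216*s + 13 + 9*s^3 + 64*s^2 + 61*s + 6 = 9*s^3 + 107*s^2 + 303*s - 35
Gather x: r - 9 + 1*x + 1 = r + x - 8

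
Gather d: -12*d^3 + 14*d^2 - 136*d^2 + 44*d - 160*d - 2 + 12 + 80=-12*d^3 - 122*d^2 - 116*d + 90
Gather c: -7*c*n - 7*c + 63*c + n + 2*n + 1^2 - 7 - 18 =c*(56 - 7*n) + 3*n - 24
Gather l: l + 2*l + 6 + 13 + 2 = 3*l + 21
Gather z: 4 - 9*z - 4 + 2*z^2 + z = 2*z^2 - 8*z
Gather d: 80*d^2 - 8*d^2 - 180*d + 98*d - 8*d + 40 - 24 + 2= 72*d^2 - 90*d + 18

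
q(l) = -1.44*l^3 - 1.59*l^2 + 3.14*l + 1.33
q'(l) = -4.32*l^2 - 3.18*l + 3.14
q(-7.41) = 476.65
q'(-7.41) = -210.50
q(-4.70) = 100.95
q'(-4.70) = -77.34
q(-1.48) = -2.13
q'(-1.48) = -1.62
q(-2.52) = 6.36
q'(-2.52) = -16.28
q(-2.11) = 1.15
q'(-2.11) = -9.38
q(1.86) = -7.60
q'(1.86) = -17.72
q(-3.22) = 22.81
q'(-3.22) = -31.41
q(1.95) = -9.27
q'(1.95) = -19.49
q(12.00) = -2678.27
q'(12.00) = -657.10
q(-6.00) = 236.29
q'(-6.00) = -133.30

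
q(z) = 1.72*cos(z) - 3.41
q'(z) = -1.72*sin(z)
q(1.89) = -3.95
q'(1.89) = -1.63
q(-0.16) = -1.71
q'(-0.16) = 0.27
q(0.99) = -2.47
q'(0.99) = -1.44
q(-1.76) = -3.73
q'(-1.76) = 1.69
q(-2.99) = -5.11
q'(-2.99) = 0.26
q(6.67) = -1.82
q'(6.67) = -0.65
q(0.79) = -2.20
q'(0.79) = -1.22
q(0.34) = -1.79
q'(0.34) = -0.57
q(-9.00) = -4.98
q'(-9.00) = 0.71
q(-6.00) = -1.76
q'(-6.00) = -0.48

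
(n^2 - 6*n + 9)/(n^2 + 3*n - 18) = (n - 3)/(n + 6)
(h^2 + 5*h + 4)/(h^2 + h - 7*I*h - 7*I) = (h + 4)/(h - 7*I)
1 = 1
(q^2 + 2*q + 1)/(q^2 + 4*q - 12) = (q^2 + 2*q + 1)/(q^2 + 4*q - 12)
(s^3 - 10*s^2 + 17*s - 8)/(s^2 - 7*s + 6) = (s^2 - 9*s + 8)/(s - 6)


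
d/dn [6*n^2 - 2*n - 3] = 12*n - 2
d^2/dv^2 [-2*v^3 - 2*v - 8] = -12*v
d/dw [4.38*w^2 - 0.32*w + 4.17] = 8.76*w - 0.32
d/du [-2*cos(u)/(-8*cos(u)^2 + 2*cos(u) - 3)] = 2*(-sin(u) + 2*sin(3*u))/(2*cos(u) - 4*cos(2*u) - 7)^2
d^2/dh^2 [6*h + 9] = 0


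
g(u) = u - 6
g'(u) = 1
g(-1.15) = -7.15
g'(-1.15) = 1.00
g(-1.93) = -7.93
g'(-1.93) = 1.00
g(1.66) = -4.34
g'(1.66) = 1.00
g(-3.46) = -9.46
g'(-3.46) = 1.00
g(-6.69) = -12.69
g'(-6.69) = 1.00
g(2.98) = -3.02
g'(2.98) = 1.00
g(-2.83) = -8.83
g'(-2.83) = 1.00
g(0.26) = -5.74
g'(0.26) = 1.00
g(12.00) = 6.00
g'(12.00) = 1.00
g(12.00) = 6.00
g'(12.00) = 1.00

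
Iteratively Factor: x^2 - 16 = (x - 4)*(x + 4)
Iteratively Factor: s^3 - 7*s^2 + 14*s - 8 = (s - 1)*(s^2 - 6*s + 8) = (s - 2)*(s - 1)*(s - 4)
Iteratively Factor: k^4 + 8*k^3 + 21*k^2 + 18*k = (k)*(k^3 + 8*k^2 + 21*k + 18) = k*(k + 3)*(k^2 + 5*k + 6) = k*(k + 2)*(k + 3)*(k + 3)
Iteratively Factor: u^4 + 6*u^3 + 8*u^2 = (u)*(u^3 + 6*u^2 + 8*u) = u*(u + 4)*(u^2 + 2*u) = u*(u + 2)*(u + 4)*(u)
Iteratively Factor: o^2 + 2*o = (o + 2)*(o)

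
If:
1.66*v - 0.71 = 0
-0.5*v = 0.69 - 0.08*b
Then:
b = 11.30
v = 0.43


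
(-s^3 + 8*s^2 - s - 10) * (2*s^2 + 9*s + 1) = -2*s^5 + 7*s^4 + 69*s^3 - 21*s^2 - 91*s - 10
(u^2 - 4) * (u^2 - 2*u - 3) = u^4 - 2*u^3 - 7*u^2 + 8*u + 12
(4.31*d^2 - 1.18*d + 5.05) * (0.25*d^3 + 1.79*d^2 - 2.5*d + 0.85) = 1.0775*d^5 + 7.4199*d^4 - 11.6247*d^3 + 15.653*d^2 - 13.628*d + 4.2925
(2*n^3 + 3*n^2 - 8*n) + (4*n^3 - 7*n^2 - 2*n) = 6*n^3 - 4*n^2 - 10*n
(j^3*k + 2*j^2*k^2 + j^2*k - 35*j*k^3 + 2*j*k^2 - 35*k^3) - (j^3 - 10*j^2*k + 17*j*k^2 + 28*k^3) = j^3*k - j^3 + 2*j^2*k^2 + 11*j^2*k - 35*j*k^3 - 15*j*k^2 - 63*k^3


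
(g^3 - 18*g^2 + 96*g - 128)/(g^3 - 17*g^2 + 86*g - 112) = (g - 8)/(g - 7)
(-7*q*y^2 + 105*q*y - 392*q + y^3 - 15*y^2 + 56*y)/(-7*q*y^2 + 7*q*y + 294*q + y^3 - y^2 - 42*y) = (y - 8)/(y + 6)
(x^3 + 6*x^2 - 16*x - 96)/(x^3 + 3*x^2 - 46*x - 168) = (x - 4)/(x - 7)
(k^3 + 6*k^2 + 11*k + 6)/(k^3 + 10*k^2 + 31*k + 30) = (k + 1)/(k + 5)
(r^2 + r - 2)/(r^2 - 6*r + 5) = (r + 2)/(r - 5)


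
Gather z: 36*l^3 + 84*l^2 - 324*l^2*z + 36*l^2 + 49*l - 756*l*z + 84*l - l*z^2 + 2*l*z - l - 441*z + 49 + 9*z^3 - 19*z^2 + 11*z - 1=36*l^3 + 120*l^2 + 132*l + 9*z^3 + z^2*(-l - 19) + z*(-324*l^2 - 754*l - 430) + 48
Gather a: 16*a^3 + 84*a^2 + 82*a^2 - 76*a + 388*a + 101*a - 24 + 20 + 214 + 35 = 16*a^3 + 166*a^2 + 413*a + 245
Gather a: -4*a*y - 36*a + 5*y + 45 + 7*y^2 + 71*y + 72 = a*(-4*y - 36) + 7*y^2 + 76*y + 117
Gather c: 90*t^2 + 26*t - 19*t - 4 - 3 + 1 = 90*t^2 + 7*t - 6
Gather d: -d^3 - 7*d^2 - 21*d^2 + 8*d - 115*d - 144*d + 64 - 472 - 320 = -d^3 - 28*d^2 - 251*d - 728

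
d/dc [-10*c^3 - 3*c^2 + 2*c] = -30*c^2 - 6*c + 2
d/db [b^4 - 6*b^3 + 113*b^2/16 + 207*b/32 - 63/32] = 4*b^3 - 18*b^2 + 113*b/8 + 207/32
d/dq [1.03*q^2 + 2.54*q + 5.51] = 2.06*q + 2.54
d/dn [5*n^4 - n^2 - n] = 20*n^3 - 2*n - 1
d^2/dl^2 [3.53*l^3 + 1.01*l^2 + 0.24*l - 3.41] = 21.18*l + 2.02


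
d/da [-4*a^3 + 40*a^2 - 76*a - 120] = -12*a^2 + 80*a - 76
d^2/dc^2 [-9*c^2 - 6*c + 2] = -18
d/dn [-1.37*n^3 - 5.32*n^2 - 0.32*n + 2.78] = -4.11*n^2 - 10.64*n - 0.32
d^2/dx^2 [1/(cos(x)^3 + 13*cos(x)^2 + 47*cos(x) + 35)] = ((191*cos(x) + 104*cos(2*x) + 9*cos(3*x))*(cos(x)^3 + 13*cos(x)^2 + 47*cos(x) + 35)/4 + 2*(3*cos(x)^2 + 26*cos(x) + 47)^2*sin(x)^2)/(cos(x)^3 + 13*cos(x)^2 + 47*cos(x) + 35)^3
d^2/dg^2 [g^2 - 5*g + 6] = 2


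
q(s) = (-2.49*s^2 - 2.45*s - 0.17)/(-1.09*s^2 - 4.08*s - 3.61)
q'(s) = (-4.98*s - 2.45)/(-1.09*s^2 - 4.08*s - 3.61) + (2.18*s + 4.08)*(-2.49*s^2 - 2.45*s - 0.17)/(-1.09*s^2 - 4.08*s - 3.61)^2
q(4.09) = 1.35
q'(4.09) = 0.14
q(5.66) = 1.52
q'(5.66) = 0.09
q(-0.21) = -0.08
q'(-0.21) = 0.61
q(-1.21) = 3.16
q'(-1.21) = -30.24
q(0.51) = 0.35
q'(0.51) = 0.53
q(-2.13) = -46.22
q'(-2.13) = 252.99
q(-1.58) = -21.81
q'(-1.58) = -73.21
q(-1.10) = 1.11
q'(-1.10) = -11.09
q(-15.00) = 2.79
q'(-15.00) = 0.04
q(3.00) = 1.17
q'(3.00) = 0.19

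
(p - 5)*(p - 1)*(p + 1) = p^3 - 5*p^2 - p + 5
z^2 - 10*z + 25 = (z - 5)^2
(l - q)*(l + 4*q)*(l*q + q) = l^3*q + 3*l^2*q^2 + l^2*q - 4*l*q^3 + 3*l*q^2 - 4*q^3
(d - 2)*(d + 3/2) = d^2 - d/2 - 3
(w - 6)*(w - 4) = w^2 - 10*w + 24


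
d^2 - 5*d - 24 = (d - 8)*(d + 3)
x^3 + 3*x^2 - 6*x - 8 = (x - 2)*(x + 1)*(x + 4)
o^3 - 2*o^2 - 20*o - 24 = (o - 6)*(o + 2)^2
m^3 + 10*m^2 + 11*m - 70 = (m - 2)*(m + 5)*(m + 7)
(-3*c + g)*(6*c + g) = -18*c^2 + 3*c*g + g^2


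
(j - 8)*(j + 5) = j^2 - 3*j - 40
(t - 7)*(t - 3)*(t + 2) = t^3 - 8*t^2 + t + 42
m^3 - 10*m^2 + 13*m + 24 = (m - 8)*(m - 3)*(m + 1)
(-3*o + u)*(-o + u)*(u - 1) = 3*o^2*u - 3*o^2 - 4*o*u^2 + 4*o*u + u^3 - u^2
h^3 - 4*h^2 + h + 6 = (h - 3)*(h - 2)*(h + 1)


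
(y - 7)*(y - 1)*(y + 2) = y^3 - 6*y^2 - 9*y + 14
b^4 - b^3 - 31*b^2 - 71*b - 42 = (b - 7)*(b + 1)*(b + 2)*(b + 3)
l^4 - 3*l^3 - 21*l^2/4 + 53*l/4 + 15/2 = (l - 3)*(l - 5/2)*(l + 1/2)*(l + 2)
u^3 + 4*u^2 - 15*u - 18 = (u - 3)*(u + 1)*(u + 6)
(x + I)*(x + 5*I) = x^2 + 6*I*x - 5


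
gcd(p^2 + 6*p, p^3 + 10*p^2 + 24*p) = p^2 + 6*p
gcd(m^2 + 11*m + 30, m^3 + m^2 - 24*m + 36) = m + 6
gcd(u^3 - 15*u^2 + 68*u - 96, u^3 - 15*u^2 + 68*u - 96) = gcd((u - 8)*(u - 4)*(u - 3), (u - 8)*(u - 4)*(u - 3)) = u^3 - 15*u^2 + 68*u - 96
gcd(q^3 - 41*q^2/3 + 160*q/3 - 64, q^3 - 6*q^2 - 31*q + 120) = q^2 - 11*q + 24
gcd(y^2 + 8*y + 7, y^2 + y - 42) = y + 7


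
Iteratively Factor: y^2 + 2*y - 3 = (y + 3)*(y - 1)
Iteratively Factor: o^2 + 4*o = (o)*(o + 4)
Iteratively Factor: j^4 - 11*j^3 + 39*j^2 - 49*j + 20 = (j - 1)*(j^3 - 10*j^2 + 29*j - 20) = (j - 5)*(j - 1)*(j^2 - 5*j + 4) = (j - 5)*(j - 1)^2*(j - 4)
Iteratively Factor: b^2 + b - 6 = (b + 3)*(b - 2)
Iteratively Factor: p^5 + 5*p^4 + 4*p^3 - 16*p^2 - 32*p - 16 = (p + 2)*(p^4 + 3*p^3 - 2*p^2 - 12*p - 8) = (p + 2)^2*(p^3 + p^2 - 4*p - 4) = (p + 2)^3*(p^2 - p - 2) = (p - 2)*(p + 2)^3*(p + 1)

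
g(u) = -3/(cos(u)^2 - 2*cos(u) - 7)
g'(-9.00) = -0.25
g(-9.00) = 0.69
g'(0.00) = 0.00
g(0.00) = 0.38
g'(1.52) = 0.11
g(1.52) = 0.42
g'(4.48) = -0.17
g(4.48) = 0.46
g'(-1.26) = -0.07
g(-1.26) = 0.40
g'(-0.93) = -0.03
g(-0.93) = 0.38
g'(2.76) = 0.23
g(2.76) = 0.70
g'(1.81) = 0.17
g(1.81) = 0.46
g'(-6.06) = 0.00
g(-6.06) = 0.38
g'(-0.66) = -0.01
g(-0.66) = 0.38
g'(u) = -3*(2*sin(u)*cos(u) - 2*sin(u))/(cos(u)^2 - 2*cos(u) - 7)^2 = 6*(1 - cos(u))*sin(u)/(sin(u)^2 + 2*cos(u) + 6)^2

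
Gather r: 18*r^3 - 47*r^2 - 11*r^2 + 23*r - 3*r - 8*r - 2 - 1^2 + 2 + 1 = 18*r^3 - 58*r^2 + 12*r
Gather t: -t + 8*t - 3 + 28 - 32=7*t - 7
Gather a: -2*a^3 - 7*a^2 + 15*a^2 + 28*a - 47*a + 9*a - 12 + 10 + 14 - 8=-2*a^3 + 8*a^2 - 10*a + 4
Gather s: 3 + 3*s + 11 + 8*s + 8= 11*s + 22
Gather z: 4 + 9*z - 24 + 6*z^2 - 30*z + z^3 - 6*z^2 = z^3 - 21*z - 20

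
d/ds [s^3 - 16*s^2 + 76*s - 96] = 3*s^2 - 32*s + 76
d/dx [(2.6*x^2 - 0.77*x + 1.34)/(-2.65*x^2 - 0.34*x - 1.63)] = (-2.9245*x^2 - 1.374*x + 1.7107)/(7.0225*x^4 + 1.802*x^3 + 8.7546*x^2 + 1.1084*x + 2.6569)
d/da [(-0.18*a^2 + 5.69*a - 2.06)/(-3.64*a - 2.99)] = (0.6552*a^2 + 1.0764*a - 24.5115)/(13.2496*a^2 + 21.7672*a + 8.9401)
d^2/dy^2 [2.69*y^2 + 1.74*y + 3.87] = 5.38000000000000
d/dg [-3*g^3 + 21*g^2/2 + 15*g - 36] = -9*g^2 + 21*g + 15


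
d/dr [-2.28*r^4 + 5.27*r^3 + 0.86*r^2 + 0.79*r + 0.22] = -9.12*r^3 + 15.81*r^2 + 1.72*r + 0.79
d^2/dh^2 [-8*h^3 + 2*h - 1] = -48*h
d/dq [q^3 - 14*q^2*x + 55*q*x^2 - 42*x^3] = 3*q^2 - 28*q*x + 55*x^2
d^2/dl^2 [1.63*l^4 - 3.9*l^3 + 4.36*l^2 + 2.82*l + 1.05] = 19.56*l^2 - 23.4*l + 8.72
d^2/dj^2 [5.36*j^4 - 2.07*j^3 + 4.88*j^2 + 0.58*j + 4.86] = 64.32*j^2 - 12.42*j + 9.76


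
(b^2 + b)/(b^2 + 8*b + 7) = b/(b + 7)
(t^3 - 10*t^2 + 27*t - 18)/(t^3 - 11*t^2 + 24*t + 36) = (t^2 - 4*t + 3)/(t^2 - 5*t - 6)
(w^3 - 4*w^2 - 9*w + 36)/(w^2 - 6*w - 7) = (-w^3 + 4*w^2 + 9*w - 36)/(-w^2 + 6*w + 7)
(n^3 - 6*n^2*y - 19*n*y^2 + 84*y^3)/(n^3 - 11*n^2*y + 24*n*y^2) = (-n^2 + 3*n*y + 28*y^2)/(n*(-n + 8*y))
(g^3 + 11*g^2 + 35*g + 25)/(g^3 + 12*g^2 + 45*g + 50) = (g + 1)/(g + 2)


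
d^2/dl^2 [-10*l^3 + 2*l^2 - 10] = 4 - 60*l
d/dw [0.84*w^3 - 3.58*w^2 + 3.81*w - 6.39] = 2.52*w^2 - 7.16*w + 3.81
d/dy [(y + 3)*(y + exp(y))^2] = (y + exp(y))*(y + 2*(y + 3)*(exp(y) + 1) + exp(y))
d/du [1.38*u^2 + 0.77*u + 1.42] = 2.76*u + 0.77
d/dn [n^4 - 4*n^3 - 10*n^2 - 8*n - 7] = 4*n^3 - 12*n^2 - 20*n - 8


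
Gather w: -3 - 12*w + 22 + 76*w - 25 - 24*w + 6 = 40*w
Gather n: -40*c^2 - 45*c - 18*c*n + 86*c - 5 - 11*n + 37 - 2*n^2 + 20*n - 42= -40*c^2 + 41*c - 2*n^2 + n*(9 - 18*c) - 10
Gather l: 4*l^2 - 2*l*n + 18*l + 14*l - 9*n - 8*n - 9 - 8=4*l^2 + l*(32 - 2*n) - 17*n - 17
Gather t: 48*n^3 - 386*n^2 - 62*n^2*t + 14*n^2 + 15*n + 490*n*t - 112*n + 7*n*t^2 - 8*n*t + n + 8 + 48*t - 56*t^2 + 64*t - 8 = 48*n^3 - 372*n^2 - 96*n + t^2*(7*n - 56) + t*(-62*n^2 + 482*n + 112)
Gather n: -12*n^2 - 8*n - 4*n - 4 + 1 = -12*n^2 - 12*n - 3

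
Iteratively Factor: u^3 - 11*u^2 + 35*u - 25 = (u - 5)*(u^2 - 6*u + 5) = (u - 5)^2*(u - 1)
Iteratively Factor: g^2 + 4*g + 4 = (g + 2)*(g + 2)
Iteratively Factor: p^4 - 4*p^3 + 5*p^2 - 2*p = (p - 1)*(p^3 - 3*p^2 + 2*p) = p*(p - 1)*(p^2 - 3*p + 2) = p*(p - 2)*(p - 1)*(p - 1)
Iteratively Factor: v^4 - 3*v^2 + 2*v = (v - 1)*(v^3 + v^2 - 2*v) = (v - 1)*(v + 2)*(v^2 - v) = v*(v - 1)*(v + 2)*(v - 1)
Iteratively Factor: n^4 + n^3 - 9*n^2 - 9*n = (n + 3)*(n^3 - 2*n^2 - 3*n) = n*(n + 3)*(n^2 - 2*n - 3) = n*(n - 3)*(n + 3)*(n + 1)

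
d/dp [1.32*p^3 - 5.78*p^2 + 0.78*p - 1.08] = 3.96*p^2 - 11.56*p + 0.78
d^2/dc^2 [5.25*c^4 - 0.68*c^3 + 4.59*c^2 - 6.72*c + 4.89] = 63.0*c^2 - 4.08*c + 9.18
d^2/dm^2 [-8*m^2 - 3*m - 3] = -16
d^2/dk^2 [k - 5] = 0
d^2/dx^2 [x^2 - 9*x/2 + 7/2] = 2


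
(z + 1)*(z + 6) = z^2 + 7*z + 6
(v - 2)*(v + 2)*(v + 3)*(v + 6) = v^4 + 9*v^3 + 14*v^2 - 36*v - 72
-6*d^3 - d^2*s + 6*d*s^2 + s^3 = (-d + s)*(d + s)*(6*d + s)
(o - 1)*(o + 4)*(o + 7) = o^3 + 10*o^2 + 17*o - 28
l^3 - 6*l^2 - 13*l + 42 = (l - 7)*(l - 2)*(l + 3)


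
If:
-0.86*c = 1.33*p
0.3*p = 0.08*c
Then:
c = 0.00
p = 0.00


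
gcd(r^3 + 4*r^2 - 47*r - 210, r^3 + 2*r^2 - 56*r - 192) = r + 6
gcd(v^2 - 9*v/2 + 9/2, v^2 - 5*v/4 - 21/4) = v - 3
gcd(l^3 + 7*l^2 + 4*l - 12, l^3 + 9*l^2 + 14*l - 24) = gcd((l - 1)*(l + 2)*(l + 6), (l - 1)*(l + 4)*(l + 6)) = l^2 + 5*l - 6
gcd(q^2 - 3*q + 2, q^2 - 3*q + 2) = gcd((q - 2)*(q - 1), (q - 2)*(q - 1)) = q^2 - 3*q + 2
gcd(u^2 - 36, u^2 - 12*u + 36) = u - 6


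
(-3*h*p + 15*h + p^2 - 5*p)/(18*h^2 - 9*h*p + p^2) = (p - 5)/(-6*h + p)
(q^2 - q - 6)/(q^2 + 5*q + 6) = (q - 3)/(q + 3)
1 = 1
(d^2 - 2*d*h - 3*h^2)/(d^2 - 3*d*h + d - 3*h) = (d + h)/(d + 1)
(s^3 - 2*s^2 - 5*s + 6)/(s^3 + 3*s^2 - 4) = (s - 3)/(s + 2)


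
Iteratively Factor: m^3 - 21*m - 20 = (m - 5)*(m^2 + 5*m + 4) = (m - 5)*(m + 1)*(m + 4)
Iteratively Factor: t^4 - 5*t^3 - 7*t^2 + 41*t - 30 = (t - 5)*(t^3 - 7*t + 6) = (t - 5)*(t - 1)*(t^2 + t - 6) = (t - 5)*(t - 1)*(t + 3)*(t - 2)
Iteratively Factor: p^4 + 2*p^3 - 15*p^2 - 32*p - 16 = (p + 4)*(p^3 - 2*p^2 - 7*p - 4) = (p + 1)*(p + 4)*(p^2 - 3*p - 4) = (p - 4)*(p + 1)*(p + 4)*(p + 1)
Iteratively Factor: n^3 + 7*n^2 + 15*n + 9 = (n + 1)*(n^2 + 6*n + 9) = (n + 1)*(n + 3)*(n + 3)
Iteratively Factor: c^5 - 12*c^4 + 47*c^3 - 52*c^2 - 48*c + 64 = (c - 1)*(c^4 - 11*c^3 + 36*c^2 - 16*c - 64) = (c - 4)*(c - 1)*(c^3 - 7*c^2 + 8*c + 16) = (c - 4)*(c - 1)*(c + 1)*(c^2 - 8*c + 16) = (c - 4)^2*(c - 1)*(c + 1)*(c - 4)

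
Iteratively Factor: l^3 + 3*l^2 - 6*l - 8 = (l - 2)*(l^2 + 5*l + 4) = (l - 2)*(l + 1)*(l + 4)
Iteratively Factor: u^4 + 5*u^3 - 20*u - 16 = (u - 2)*(u^3 + 7*u^2 + 14*u + 8) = (u - 2)*(u + 1)*(u^2 + 6*u + 8) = (u - 2)*(u + 1)*(u + 4)*(u + 2)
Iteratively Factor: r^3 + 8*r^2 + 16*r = (r + 4)*(r^2 + 4*r) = r*(r + 4)*(r + 4)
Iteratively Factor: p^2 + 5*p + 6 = (p + 3)*(p + 2)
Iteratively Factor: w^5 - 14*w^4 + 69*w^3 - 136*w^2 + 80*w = (w - 4)*(w^4 - 10*w^3 + 29*w^2 - 20*w) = w*(w - 4)*(w^3 - 10*w^2 + 29*w - 20) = w*(w - 4)*(w - 1)*(w^2 - 9*w + 20) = w*(w - 4)^2*(w - 1)*(w - 5)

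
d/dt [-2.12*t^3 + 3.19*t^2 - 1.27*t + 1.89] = -6.36*t^2 + 6.38*t - 1.27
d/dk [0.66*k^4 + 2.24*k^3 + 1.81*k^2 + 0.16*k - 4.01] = 2.64*k^3 + 6.72*k^2 + 3.62*k + 0.16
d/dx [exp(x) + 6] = exp(x)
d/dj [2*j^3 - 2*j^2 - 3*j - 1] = 6*j^2 - 4*j - 3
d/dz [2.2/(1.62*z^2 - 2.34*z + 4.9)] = (5.148 - 7.128*z)/(1.62*z^2 - 2.34*z + 4.9)^2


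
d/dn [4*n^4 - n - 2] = 16*n^3 - 1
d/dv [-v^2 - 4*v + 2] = -2*v - 4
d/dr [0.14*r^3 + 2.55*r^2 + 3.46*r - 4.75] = 0.42*r^2 + 5.1*r + 3.46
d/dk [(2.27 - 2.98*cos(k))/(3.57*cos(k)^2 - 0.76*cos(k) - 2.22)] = (-10.6386*cos(k)^2 + 16.2078*cos(k) - 8.3408)*sin(k)/(12.7449*cos(k)^4 - 5.4264*cos(k)^3 - 15.2732*cos(k)^2 + 3.3744*cos(k) + 4.9284)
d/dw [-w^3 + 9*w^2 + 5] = 3*w*(6 - w)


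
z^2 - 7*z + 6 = (z - 6)*(z - 1)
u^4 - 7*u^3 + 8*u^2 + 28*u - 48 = (u - 4)*(u - 3)*(u - 2)*(u + 2)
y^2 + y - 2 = (y - 1)*(y + 2)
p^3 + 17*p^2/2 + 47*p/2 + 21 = (p + 2)*(p + 3)*(p + 7/2)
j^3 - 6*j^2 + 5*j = j*(j - 5)*(j - 1)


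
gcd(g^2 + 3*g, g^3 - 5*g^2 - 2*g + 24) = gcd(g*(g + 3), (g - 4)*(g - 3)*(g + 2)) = 1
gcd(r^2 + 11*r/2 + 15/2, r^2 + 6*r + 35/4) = r + 5/2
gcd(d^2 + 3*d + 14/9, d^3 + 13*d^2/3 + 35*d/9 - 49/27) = d + 7/3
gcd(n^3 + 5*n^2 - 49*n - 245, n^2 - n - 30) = n + 5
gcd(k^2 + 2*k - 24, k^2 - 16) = k - 4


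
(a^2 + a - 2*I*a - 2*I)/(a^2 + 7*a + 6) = (a - 2*I)/(a + 6)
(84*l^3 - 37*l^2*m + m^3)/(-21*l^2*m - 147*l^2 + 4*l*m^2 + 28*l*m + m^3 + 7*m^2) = (-4*l + m)/(m + 7)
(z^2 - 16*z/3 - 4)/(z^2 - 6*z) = (z + 2/3)/z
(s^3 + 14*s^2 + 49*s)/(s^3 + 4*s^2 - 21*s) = (s + 7)/(s - 3)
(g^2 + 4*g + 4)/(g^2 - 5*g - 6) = (g^2 + 4*g + 4)/(g^2 - 5*g - 6)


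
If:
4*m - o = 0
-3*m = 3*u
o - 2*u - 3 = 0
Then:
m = 1/2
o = 2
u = -1/2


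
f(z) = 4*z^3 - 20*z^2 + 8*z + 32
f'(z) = 12*z^2 - 40*z + 8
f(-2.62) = -198.19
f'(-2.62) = 195.17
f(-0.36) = 26.34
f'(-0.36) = 23.96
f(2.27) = -6.11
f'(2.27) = -20.97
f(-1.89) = -81.57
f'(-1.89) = 126.47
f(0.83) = 27.15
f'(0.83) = -16.93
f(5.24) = 100.28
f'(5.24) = 127.89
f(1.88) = 2.93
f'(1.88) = -24.79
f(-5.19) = -1107.44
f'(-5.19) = 538.83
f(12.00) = 4160.00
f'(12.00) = 1256.00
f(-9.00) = -4576.00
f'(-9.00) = 1340.00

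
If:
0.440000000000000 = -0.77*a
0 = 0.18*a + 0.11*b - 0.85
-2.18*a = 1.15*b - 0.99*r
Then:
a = -0.57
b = 8.66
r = 8.80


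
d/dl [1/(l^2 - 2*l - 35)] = 2*(1 - l)/(-l^2 + 2*l + 35)^2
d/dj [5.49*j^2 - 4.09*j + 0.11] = 10.98*j - 4.09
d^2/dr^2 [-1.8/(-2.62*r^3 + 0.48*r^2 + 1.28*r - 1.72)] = ((1.728 - 28.296*r)*(2.62*r^3 - 0.48*r^2 - 1.28*r + 1.72) + 1.8*(-15.72*r^2 + 1.92*r + 2.56)*(-7.86*r^2 + 0.96*r + 1.28))/(2.62*r^3 - 0.48*r^2 - 1.28*r + 1.72)^3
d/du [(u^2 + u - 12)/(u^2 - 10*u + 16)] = (-11*u^2 + 56*u - 104)/(u^4 - 20*u^3 + 132*u^2 - 320*u + 256)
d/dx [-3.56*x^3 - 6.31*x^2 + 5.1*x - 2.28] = -10.68*x^2 - 12.62*x + 5.1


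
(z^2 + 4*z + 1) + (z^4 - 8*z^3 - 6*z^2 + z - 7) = z^4 - 8*z^3 - 5*z^2 + 5*z - 6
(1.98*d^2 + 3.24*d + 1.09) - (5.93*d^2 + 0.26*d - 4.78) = -3.95*d^2 + 2.98*d + 5.87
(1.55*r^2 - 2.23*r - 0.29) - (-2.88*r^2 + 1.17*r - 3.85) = 4.43*r^2 - 3.4*r + 3.56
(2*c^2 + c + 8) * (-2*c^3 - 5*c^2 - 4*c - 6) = -4*c^5 - 12*c^4 - 29*c^3 - 56*c^2 - 38*c - 48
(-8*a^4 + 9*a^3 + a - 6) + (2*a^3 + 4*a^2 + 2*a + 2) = -8*a^4 + 11*a^3 + 4*a^2 + 3*a - 4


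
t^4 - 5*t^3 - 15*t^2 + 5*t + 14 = (t - 7)*(t - 1)*(t + 1)*(t + 2)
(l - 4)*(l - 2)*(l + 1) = l^3 - 5*l^2 + 2*l + 8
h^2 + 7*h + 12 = (h + 3)*(h + 4)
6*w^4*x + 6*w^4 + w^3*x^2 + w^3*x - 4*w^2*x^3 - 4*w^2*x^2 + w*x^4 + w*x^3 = (-3*w + x)*(-2*w + x)*(w + x)*(w*x + w)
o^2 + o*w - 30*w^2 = (o - 5*w)*(o + 6*w)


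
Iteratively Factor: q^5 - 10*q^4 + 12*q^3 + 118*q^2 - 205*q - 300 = (q - 5)*(q^4 - 5*q^3 - 13*q^2 + 53*q + 60) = (q - 5)*(q + 3)*(q^3 - 8*q^2 + 11*q + 20) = (q - 5)*(q - 4)*(q + 3)*(q^2 - 4*q - 5) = (q - 5)^2*(q - 4)*(q + 3)*(q + 1)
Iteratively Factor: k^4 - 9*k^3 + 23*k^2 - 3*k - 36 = (k + 1)*(k^3 - 10*k^2 + 33*k - 36) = (k - 4)*(k + 1)*(k^2 - 6*k + 9) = (k - 4)*(k - 3)*(k + 1)*(k - 3)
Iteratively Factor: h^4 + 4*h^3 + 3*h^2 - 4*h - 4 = (h + 2)*(h^3 + 2*h^2 - h - 2) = (h + 1)*(h + 2)*(h^2 + h - 2) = (h - 1)*(h + 1)*(h + 2)*(h + 2)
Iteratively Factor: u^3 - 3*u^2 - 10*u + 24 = (u - 4)*(u^2 + u - 6) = (u - 4)*(u + 3)*(u - 2)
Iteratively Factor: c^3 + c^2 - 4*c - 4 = (c + 2)*(c^2 - c - 2) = (c + 1)*(c + 2)*(c - 2)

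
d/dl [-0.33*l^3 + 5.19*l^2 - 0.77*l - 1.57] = -0.99*l^2 + 10.38*l - 0.77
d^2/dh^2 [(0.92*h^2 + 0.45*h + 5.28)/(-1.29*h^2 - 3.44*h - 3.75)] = (-1.77635683940025e-15*h^4 + 6.667494*h^3 - 26.015688*h^2 - 127.521918*h - 88.143816)/(2.146689*h^6 + 17.173512*h^5 + 64.517157*h^4 + 140.553584*h^3 + 187.549875*h^2 + 145.125*h + 52.734375)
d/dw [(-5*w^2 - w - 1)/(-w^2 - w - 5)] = 4*(w^2 + 12*w + 1)/(w^4 + 2*w^3 + 11*w^2 + 10*w + 25)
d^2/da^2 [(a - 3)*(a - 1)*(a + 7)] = 6*a + 6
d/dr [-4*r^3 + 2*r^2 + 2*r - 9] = -12*r^2 + 4*r + 2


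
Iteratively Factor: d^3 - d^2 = (d)*(d^2 - d) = d*(d - 1)*(d)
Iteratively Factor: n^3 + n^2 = (n)*(n^2 + n) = n*(n + 1)*(n)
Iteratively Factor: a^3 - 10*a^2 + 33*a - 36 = (a - 3)*(a^2 - 7*a + 12) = (a - 3)^2*(a - 4)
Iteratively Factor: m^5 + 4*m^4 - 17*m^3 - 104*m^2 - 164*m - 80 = (m - 5)*(m^4 + 9*m^3 + 28*m^2 + 36*m + 16) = (m - 5)*(m + 2)*(m^3 + 7*m^2 + 14*m + 8) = (m - 5)*(m + 1)*(m + 2)*(m^2 + 6*m + 8) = (m - 5)*(m + 1)*(m + 2)*(m + 4)*(m + 2)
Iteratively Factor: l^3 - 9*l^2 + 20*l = (l - 4)*(l^2 - 5*l) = (l - 5)*(l - 4)*(l)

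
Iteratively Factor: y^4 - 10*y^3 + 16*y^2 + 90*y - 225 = (y - 3)*(y^3 - 7*y^2 - 5*y + 75) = (y - 5)*(y - 3)*(y^2 - 2*y - 15) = (y - 5)^2*(y - 3)*(y + 3)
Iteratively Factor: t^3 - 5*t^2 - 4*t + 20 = (t + 2)*(t^2 - 7*t + 10) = (t - 2)*(t + 2)*(t - 5)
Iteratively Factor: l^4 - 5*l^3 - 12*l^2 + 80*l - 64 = (l - 1)*(l^3 - 4*l^2 - 16*l + 64) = (l - 4)*(l - 1)*(l^2 - 16) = (l - 4)*(l - 1)*(l + 4)*(l - 4)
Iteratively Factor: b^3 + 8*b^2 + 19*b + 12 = (b + 1)*(b^2 + 7*b + 12) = (b + 1)*(b + 3)*(b + 4)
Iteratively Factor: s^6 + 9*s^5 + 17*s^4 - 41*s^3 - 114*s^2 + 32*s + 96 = (s + 4)*(s^5 + 5*s^4 - 3*s^3 - 29*s^2 + 2*s + 24) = (s + 3)*(s + 4)*(s^4 + 2*s^3 - 9*s^2 - 2*s + 8) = (s - 1)*(s + 3)*(s + 4)*(s^3 + 3*s^2 - 6*s - 8) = (s - 2)*(s - 1)*(s + 3)*(s + 4)*(s^2 + 5*s + 4) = (s - 2)*(s - 1)*(s + 3)*(s + 4)^2*(s + 1)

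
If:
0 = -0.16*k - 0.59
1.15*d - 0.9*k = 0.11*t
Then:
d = 0.0956521739130435*t - 2.88586956521739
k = -3.69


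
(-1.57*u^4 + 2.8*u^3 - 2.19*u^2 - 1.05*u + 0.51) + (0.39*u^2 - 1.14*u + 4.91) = -1.57*u^4 + 2.8*u^3 - 1.8*u^2 - 2.19*u + 5.42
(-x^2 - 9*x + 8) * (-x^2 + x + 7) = x^4 + 8*x^3 - 24*x^2 - 55*x + 56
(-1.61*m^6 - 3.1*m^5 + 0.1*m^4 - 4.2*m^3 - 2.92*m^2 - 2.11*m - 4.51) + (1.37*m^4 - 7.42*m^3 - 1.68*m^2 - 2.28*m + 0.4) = -1.61*m^6 - 3.1*m^5 + 1.47*m^4 - 11.62*m^3 - 4.6*m^2 - 4.39*m - 4.11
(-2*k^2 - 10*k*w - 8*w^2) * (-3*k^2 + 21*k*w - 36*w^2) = 6*k^4 - 12*k^3*w - 114*k^2*w^2 + 192*k*w^3 + 288*w^4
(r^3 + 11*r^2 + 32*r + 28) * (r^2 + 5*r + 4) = r^5 + 16*r^4 + 91*r^3 + 232*r^2 + 268*r + 112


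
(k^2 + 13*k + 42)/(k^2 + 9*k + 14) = (k + 6)/(k + 2)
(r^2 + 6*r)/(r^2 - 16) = r*(r + 6)/(r^2 - 16)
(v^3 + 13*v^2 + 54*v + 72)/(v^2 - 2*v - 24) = (v^2 + 9*v + 18)/(v - 6)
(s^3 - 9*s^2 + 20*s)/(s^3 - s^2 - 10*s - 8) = s*(s - 5)/(s^2 + 3*s + 2)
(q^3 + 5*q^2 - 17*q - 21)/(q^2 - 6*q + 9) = (q^2 + 8*q + 7)/(q - 3)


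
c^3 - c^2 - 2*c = c*(c - 2)*(c + 1)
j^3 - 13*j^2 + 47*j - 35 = (j - 7)*(j - 5)*(j - 1)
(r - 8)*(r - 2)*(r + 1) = r^3 - 9*r^2 + 6*r + 16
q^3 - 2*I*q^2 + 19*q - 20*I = (q - 5*I)*(q - I)*(q + 4*I)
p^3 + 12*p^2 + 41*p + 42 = (p + 2)*(p + 3)*(p + 7)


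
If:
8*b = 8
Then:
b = 1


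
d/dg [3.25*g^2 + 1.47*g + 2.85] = 6.5*g + 1.47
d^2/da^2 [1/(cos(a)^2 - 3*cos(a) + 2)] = (-4*sin(a)^4 + 3*sin(a)^2 - 69*cos(a)/4 + 9*cos(3*a)/4 + 15)/((cos(a) - 2)^3*(cos(a) - 1)^3)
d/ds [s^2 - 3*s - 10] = 2*s - 3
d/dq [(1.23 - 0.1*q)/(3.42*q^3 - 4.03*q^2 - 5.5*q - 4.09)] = (0.684*q^3 - 13.0228*q^2 + 9.9138*q + 7.174)/(11.6964*q^6 - 27.5652*q^5 - 21.3791*q^4 + 16.3544*q^3 + 63.2154*q^2 + 44.99*q + 16.7281)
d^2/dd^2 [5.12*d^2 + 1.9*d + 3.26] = 10.2400000000000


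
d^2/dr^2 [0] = 0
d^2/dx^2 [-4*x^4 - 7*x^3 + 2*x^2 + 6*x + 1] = -48*x^2 - 42*x + 4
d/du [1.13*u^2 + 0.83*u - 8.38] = 2.26*u + 0.83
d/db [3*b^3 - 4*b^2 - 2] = b*(9*b - 8)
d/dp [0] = 0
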